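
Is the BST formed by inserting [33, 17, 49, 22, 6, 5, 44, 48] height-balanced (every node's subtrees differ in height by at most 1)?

Tree (level-order array): [33, 17, 49, 6, 22, 44, None, 5, None, None, None, None, 48]
Definition: a tree is height-balanced if, at every node, |h(left) - h(right)| <= 1 (empty subtree has height -1).
Bottom-up per-node check:
  node 5: h_left=-1, h_right=-1, diff=0 [OK], height=0
  node 6: h_left=0, h_right=-1, diff=1 [OK], height=1
  node 22: h_left=-1, h_right=-1, diff=0 [OK], height=0
  node 17: h_left=1, h_right=0, diff=1 [OK], height=2
  node 48: h_left=-1, h_right=-1, diff=0 [OK], height=0
  node 44: h_left=-1, h_right=0, diff=1 [OK], height=1
  node 49: h_left=1, h_right=-1, diff=2 [FAIL (|1--1|=2 > 1)], height=2
  node 33: h_left=2, h_right=2, diff=0 [OK], height=3
Node 49 violates the condition: |1 - -1| = 2 > 1.
Result: Not balanced


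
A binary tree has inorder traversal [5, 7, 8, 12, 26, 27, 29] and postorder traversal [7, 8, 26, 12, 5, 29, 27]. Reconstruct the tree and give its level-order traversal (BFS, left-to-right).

Inorder:   [5, 7, 8, 12, 26, 27, 29]
Postorder: [7, 8, 26, 12, 5, 29, 27]
Algorithm: postorder visits root last, so walk postorder right-to-left;
each value is the root of the current inorder slice — split it at that
value, recurse on the right subtree first, then the left.
Recursive splits:
  root=27; inorder splits into left=[5, 7, 8, 12, 26], right=[29]
  root=29; inorder splits into left=[], right=[]
  root=5; inorder splits into left=[], right=[7, 8, 12, 26]
  root=12; inorder splits into left=[7, 8], right=[26]
  root=26; inorder splits into left=[], right=[]
  root=8; inorder splits into left=[7], right=[]
  root=7; inorder splits into left=[], right=[]
Reconstructed level-order: [27, 5, 29, 12, 8, 26, 7]


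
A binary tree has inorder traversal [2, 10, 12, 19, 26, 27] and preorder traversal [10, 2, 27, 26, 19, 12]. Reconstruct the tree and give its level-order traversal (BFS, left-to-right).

Inorder:  [2, 10, 12, 19, 26, 27]
Preorder: [10, 2, 27, 26, 19, 12]
Algorithm: preorder visits root first, so consume preorder in order;
for each root, split the current inorder slice at that value into
left-subtree inorder and right-subtree inorder, then recurse.
Recursive splits:
  root=10; inorder splits into left=[2], right=[12, 19, 26, 27]
  root=2; inorder splits into left=[], right=[]
  root=27; inorder splits into left=[12, 19, 26], right=[]
  root=26; inorder splits into left=[12, 19], right=[]
  root=19; inorder splits into left=[12], right=[]
  root=12; inorder splits into left=[], right=[]
Reconstructed level-order: [10, 2, 27, 26, 19, 12]


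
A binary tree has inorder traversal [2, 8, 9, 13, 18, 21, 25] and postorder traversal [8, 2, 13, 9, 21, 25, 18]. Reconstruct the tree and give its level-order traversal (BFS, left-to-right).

Inorder:   [2, 8, 9, 13, 18, 21, 25]
Postorder: [8, 2, 13, 9, 21, 25, 18]
Algorithm: postorder visits root last, so walk postorder right-to-left;
each value is the root of the current inorder slice — split it at that
value, recurse on the right subtree first, then the left.
Recursive splits:
  root=18; inorder splits into left=[2, 8, 9, 13], right=[21, 25]
  root=25; inorder splits into left=[21], right=[]
  root=21; inorder splits into left=[], right=[]
  root=9; inorder splits into left=[2, 8], right=[13]
  root=13; inorder splits into left=[], right=[]
  root=2; inorder splits into left=[], right=[8]
  root=8; inorder splits into left=[], right=[]
Reconstructed level-order: [18, 9, 25, 2, 13, 21, 8]


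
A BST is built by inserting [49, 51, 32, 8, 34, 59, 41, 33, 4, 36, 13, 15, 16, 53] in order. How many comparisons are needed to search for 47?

Search path for 47: 49 -> 32 -> 34 -> 41
Found: False
Comparisons: 4


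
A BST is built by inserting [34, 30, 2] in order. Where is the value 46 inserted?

Starting tree (level order): [34, 30, None, 2]
Insertion path: 34
Result: insert 46 as right child of 34
Final tree (level order): [34, 30, 46, 2]


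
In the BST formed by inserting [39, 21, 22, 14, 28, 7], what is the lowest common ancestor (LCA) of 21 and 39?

Tree insertion order: [39, 21, 22, 14, 28, 7]
Tree (level-order array): [39, 21, None, 14, 22, 7, None, None, 28]
In a BST, the LCA of p=21, q=39 is the first node v on the
root-to-leaf path with p <= v <= q (go left if both < v, right if both > v).
Walk from root:
  at 39: 21 <= 39 <= 39, this is the LCA
LCA = 39


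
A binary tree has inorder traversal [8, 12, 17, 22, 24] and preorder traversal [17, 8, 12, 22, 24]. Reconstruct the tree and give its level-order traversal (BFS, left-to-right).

Inorder:  [8, 12, 17, 22, 24]
Preorder: [17, 8, 12, 22, 24]
Algorithm: preorder visits root first, so consume preorder in order;
for each root, split the current inorder slice at that value into
left-subtree inorder and right-subtree inorder, then recurse.
Recursive splits:
  root=17; inorder splits into left=[8, 12], right=[22, 24]
  root=8; inorder splits into left=[], right=[12]
  root=12; inorder splits into left=[], right=[]
  root=22; inorder splits into left=[], right=[24]
  root=24; inorder splits into left=[], right=[]
Reconstructed level-order: [17, 8, 22, 12, 24]


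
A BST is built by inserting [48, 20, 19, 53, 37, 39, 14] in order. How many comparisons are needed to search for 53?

Search path for 53: 48 -> 53
Found: True
Comparisons: 2


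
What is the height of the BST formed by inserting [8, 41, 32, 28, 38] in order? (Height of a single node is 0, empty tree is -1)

Insertion order: [8, 41, 32, 28, 38]
Tree (level-order array): [8, None, 41, 32, None, 28, 38]
Compute height bottom-up (empty subtree = -1):
  height(28) = 1 + max(-1, -1) = 0
  height(38) = 1 + max(-1, -1) = 0
  height(32) = 1 + max(0, 0) = 1
  height(41) = 1 + max(1, -1) = 2
  height(8) = 1 + max(-1, 2) = 3
Height = 3


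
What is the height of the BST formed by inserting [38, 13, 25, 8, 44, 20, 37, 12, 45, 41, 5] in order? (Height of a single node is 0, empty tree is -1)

Insertion order: [38, 13, 25, 8, 44, 20, 37, 12, 45, 41, 5]
Tree (level-order array): [38, 13, 44, 8, 25, 41, 45, 5, 12, 20, 37]
Compute height bottom-up (empty subtree = -1):
  height(5) = 1 + max(-1, -1) = 0
  height(12) = 1 + max(-1, -1) = 0
  height(8) = 1 + max(0, 0) = 1
  height(20) = 1 + max(-1, -1) = 0
  height(37) = 1 + max(-1, -1) = 0
  height(25) = 1 + max(0, 0) = 1
  height(13) = 1 + max(1, 1) = 2
  height(41) = 1 + max(-1, -1) = 0
  height(45) = 1 + max(-1, -1) = 0
  height(44) = 1 + max(0, 0) = 1
  height(38) = 1 + max(2, 1) = 3
Height = 3


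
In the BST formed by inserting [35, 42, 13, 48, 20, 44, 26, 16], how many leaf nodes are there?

Tree built from: [35, 42, 13, 48, 20, 44, 26, 16]
Tree (level-order array): [35, 13, 42, None, 20, None, 48, 16, 26, 44]
Rule: A leaf has 0 children.
Per-node child counts:
  node 35: 2 child(ren)
  node 13: 1 child(ren)
  node 20: 2 child(ren)
  node 16: 0 child(ren)
  node 26: 0 child(ren)
  node 42: 1 child(ren)
  node 48: 1 child(ren)
  node 44: 0 child(ren)
Matching nodes: [16, 26, 44]
Count of leaf nodes: 3


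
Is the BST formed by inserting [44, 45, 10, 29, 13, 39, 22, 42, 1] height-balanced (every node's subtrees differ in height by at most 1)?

Tree (level-order array): [44, 10, 45, 1, 29, None, None, None, None, 13, 39, None, 22, None, 42]
Definition: a tree is height-balanced if, at every node, |h(left) - h(right)| <= 1 (empty subtree has height -1).
Bottom-up per-node check:
  node 1: h_left=-1, h_right=-1, diff=0 [OK], height=0
  node 22: h_left=-1, h_right=-1, diff=0 [OK], height=0
  node 13: h_left=-1, h_right=0, diff=1 [OK], height=1
  node 42: h_left=-1, h_right=-1, diff=0 [OK], height=0
  node 39: h_left=-1, h_right=0, diff=1 [OK], height=1
  node 29: h_left=1, h_right=1, diff=0 [OK], height=2
  node 10: h_left=0, h_right=2, diff=2 [FAIL (|0-2|=2 > 1)], height=3
  node 45: h_left=-1, h_right=-1, diff=0 [OK], height=0
  node 44: h_left=3, h_right=0, diff=3 [FAIL (|3-0|=3 > 1)], height=4
Node 10 violates the condition: |0 - 2| = 2 > 1.
Result: Not balanced


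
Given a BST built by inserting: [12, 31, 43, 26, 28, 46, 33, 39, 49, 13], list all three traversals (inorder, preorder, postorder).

Tree insertion order: [12, 31, 43, 26, 28, 46, 33, 39, 49, 13]
Tree (level-order array): [12, None, 31, 26, 43, 13, 28, 33, 46, None, None, None, None, None, 39, None, 49]
Inorder (L, root, R): [12, 13, 26, 28, 31, 33, 39, 43, 46, 49]
Preorder (root, L, R): [12, 31, 26, 13, 28, 43, 33, 39, 46, 49]
Postorder (L, R, root): [13, 28, 26, 39, 33, 49, 46, 43, 31, 12]


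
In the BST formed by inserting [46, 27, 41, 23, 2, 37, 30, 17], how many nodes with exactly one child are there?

Tree built from: [46, 27, 41, 23, 2, 37, 30, 17]
Tree (level-order array): [46, 27, None, 23, 41, 2, None, 37, None, None, 17, 30]
Rule: These are nodes with exactly 1 non-null child.
Per-node child counts:
  node 46: 1 child(ren)
  node 27: 2 child(ren)
  node 23: 1 child(ren)
  node 2: 1 child(ren)
  node 17: 0 child(ren)
  node 41: 1 child(ren)
  node 37: 1 child(ren)
  node 30: 0 child(ren)
Matching nodes: [46, 23, 2, 41, 37]
Count of nodes with exactly one child: 5


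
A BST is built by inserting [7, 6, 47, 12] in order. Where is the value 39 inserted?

Starting tree (level order): [7, 6, 47, None, None, 12]
Insertion path: 7 -> 47 -> 12
Result: insert 39 as right child of 12
Final tree (level order): [7, 6, 47, None, None, 12, None, None, 39]


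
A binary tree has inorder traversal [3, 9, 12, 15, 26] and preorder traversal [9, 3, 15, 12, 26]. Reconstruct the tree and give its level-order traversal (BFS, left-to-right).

Inorder:  [3, 9, 12, 15, 26]
Preorder: [9, 3, 15, 12, 26]
Algorithm: preorder visits root first, so consume preorder in order;
for each root, split the current inorder slice at that value into
left-subtree inorder and right-subtree inorder, then recurse.
Recursive splits:
  root=9; inorder splits into left=[3], right=[12, 15, 26]
  root=3; inorder splits into left=[], right=[]
  root=15; inorder splits into left=[12], right=[26]
  root=12; inorder splits into left=[], right=[]
  root=26; inorder splits into left=[], right=[]
Reconstructed level-order: [9, 3, 15, 12, 26]


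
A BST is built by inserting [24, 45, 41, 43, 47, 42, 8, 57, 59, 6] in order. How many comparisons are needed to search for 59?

Search path for 59: 24 -> 45 -> 47 -> 57 -> 59
Found: True
Comparisons: 5


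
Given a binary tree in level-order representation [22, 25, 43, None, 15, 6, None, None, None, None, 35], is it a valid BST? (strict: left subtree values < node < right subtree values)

Level-order array: [22, 25, 43, None, 15, 6, None, None, None, None, 35]
Validate using subtree bounds (lo, hi): at each node, require lo < value < hi,
then recurse left with hi=value and right with lo=value.
Preorder trace (stopping at first violation):
  at node 22 with bounds (-inf, +inf): OK
  at node 25 with bounds (-inf, 22): VIOLATION
Node 25 violates its bound: not (-inf < 25 < 22).
Result: Not a valid BST


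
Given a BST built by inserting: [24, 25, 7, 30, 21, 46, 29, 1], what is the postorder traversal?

Tree insertion order: [24, 25, 7, 30, 21, 46, 29, 1]
Tree (level-order array): [24, 7, 25, 1, 21, None, 30, None, None, None, None, 29, 46]
Postorder traversal: [1, 21, 7, 29, 46, 30, 25, 24]


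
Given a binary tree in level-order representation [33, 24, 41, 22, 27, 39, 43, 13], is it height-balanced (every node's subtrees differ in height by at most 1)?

Tree (level-order array): [33, 24, 41, 22, 27, 39, 43, 13]
Definition: a tree is height-balanced if, at every node, |h(left) - h(right)| <= 1 (empty subtree has height -1).
Bottom-up per-node check:
  node 13: h_left=-1, h_right=-1, diff=0 [OK], height=0
  node 22: h_left=0, h_right=-1, diff=1 [OK], height=1
  node 27: h_left=-1, h_right=-1, diff=0 [OK], height=0
  node 24: h_left=1, h_right=0, diff=1 [OK], height=2
  node 39: h_left=-1, h_right=-1, diff=0 [OK], height=0
  node 43: h_left=-1, h_right=-1, diff=0 [OK], height=0
  node 41: h_left=0, h_right=0, diff=0 [OK], height=1
  node 33: h_left=2, h_right=1, diff=1 [OK], height=3
All nodes satisfy the balance condition.
Result: Balanced


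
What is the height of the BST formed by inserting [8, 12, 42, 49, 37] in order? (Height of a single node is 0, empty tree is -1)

Insertion order: [8, 12, 42, 49, 37]
Tree (level-order array): [8, None, 12, None, 42, 37, 49]
Compute height bottom-up (empty subtree = -1):
  height(37) = 1 + max(-1, -1) = 0
  height(49) = 1 + max(-1, -1) = 0
  height(42) = 1 + max(0, 0) = 1
  height(12) = 1 + max(-1, 1) = 2
  height(8) = 1 + max(-1, 2) = 3
Height = 3


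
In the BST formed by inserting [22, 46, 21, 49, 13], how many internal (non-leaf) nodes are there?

Tree built from: [22, 46, 21, 49, 13]
Tree (level-order array): [22, 21, 46, 13, None, None, 49]
Rule: An internal node has at least one child.
Per-node child counts:
  node 22: 2 child(ren)
  node 21: 1 child(ren)
  node 13: 0 child(ren)
  node 46: 1 child(ren)
  node 49: 0 child(ren)
Matching nodes: [22, 21, 46]
Count of internal (non-leaf) nodes: 3


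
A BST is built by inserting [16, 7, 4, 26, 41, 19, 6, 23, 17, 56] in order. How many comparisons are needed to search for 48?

Search path for 48: 16 -> 26 -> 41 -> 56
Found: False
Comparisons: 4


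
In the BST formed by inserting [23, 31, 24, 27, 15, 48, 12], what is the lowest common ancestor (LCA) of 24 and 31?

Tree insertion order: [23, 31, 24, 27, 15, 48, 12]
Tree (level-order array): [23, 15, 31, 12, None, 24, 48, None, None, None, 27]
In a BST, the LCA of p=24, q=31 is the first node v on the
root-to-leaf path with p <= v <= q (go left if both < v, right if both > v).
Walk from root:
  at 23: both 24 and 31 > 23, go right
  at 31: 24 <= 31 <= 31, this is the LCA
LCA = 31


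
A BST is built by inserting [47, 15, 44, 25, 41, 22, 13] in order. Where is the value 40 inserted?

Starting tree (level order): [47, 15, None, 13, 44, None, None, 25, None, 22, 41]
Insertion path: 47 -> 15 -> 44 -> 25 -> 41
Result: insert 40 as left child of 41
Final tree (level order): [47, 15, None, 13, 44, None, None, 25, None, 22, 41, None, None, 40]


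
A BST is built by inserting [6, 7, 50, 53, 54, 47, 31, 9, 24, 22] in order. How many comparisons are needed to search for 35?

Search path for 35: 6 -> 7 -> 50 -> 47 -> 31
Found: False
Comparisons: 5


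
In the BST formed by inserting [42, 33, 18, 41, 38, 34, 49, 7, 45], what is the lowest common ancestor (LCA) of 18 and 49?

Tree insertion order: [42, 33, 18, 41, 38, 34, 49, 7, 45]
Tree (level-order array): [42, 33, 49, 18, 41, 45, None, 7, None, 38, None, None, None, None, None, 34]
In a BST, the LCA of p=18, q=49 is the first node v on the
root-to-leaf path with p <= v <= q (go left if both < v, right if both > v).
Walk from root:
  at 42: 18 <= 42 <= 49, this is the LCA
LCA = 42


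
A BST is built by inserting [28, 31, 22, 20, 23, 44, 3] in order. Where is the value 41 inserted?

Starting tree (level order): [28, 22, 31, 20, 23, None, 44, 3]
Insertion path: 28 -> 31 -> 44
Result: insert 41 as left child of 44
Final tree (level order): [28, 22, 31, 20, 23, None, 44, 3, None, None, None, 41]


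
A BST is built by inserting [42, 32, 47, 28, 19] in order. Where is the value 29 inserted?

Starting tree (level order): [42, 32, 47, 28, None, None, None, 19]
Insertion path: 42 -> 32 -> 28
Result: insert 29 as right child of 28
Final tree (level order): [42, 32, 47, 28, None, None, None, 19, 29]


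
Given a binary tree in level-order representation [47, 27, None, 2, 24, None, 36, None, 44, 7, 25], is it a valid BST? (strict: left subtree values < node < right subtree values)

Level-order array: [47, 27, None, 2, 24, None, 36, None, 44, 7, 25]
Validate using subtree bounds (lo, hi): at each node, require lo < value < hi,
then recurse left with hi=value and right with lo=value.
Preorder trace (stopping at first violation):
  at node 47 with bounds (-inf, +inf): OK
  at node 27 with bounds (-inf, 47): OK
  at node 2 with bounds (-inf, 27): OK
  at node 36 with bounds (2, 27): VIOLATION
Node 36 violates its bound: not (2 < 36 < 27).
Result: Not a valid BST


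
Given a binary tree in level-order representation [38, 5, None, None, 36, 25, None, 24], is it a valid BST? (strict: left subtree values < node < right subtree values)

Level-order array: [38, 5, None, None, 36, 25, None, 24]
Validate using subtree bounds (lo, hi): at each node, require lo < value < hi,
then recurse left with hi=value and right with lo=value.
Preorder trace (stopping at first violation):
  at node 38 with bounds (-inf, +inf): OK
  at node 5 with bounds (-inf, 38): OK
  at node 36 with bounds (5, 38): OK
  at node 25 with bounds (5, 36): OK
  at node 24 with bounds (5, 25): OK
No violation found at any node.
Result: Valid BST


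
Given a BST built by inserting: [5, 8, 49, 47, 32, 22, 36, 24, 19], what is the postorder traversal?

Tree insertion order: [5, 8, 49, 47, 32, 22, 36, 24, 19]
Tree (level-order array): [5, None, 8, None, 49, 47, None, 32, None, 22, 36, 19, 24]
Postorder traversal: [19, 24, 22, 36, 32, 47, 49, 8, 5]


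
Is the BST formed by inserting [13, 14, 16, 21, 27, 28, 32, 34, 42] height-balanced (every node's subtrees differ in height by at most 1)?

Tree (level-order array): [13, None, 14, None, 16, None, 21, None, 27, None, 28, None, 32, None, 34, None, 42]
Definition: a tree is height-balanced if, at every node, |h(left) - h(right)| <= 1 (empty subtree has height -1).
Bottom-up per-node check:
  node 42: h_left=-1, h_right=-1, diff=0 [OK], height=0
  node 34: h_left=-1, h_right=0, diff=1 [OK], height=1
  node 32: h_left=-1, h_right=1, diff=2 [FAIL (|-1-1|=2 > 1)], height=2
  node 28: h_left=-1, h_right=2, diff=3 [FAIL (|-1-2|=3 > 1)], height=3
  node 27: h_left=-1, h_right=3, diff=4 [FAIL (|-1-3|=4 > 1)], height=4
  node 21: h_left=-1, h_right=4, diff=5 [FAIL (|-1-4|=5 > 1)], height=5
  node 16: h_left=-1, h_right=5, diff=6 [FAIL (|-1-5|=6 > 1)], height=6
  node 14: h_left=-1, h_right=6, diff=7 [FAIL (|-1-6|=7 > 1)], height=7
  node 13: h_left=-1, h_right=7, diff=8 [FAIL (|-1-7|=8 > 1)], height=8
Node 32 violates the condition: |-1 - 1| = 2 > 1.
Result: Not balanced


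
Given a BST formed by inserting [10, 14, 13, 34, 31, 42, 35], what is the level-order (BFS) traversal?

Tree insertion order: [10, 14, 13, 34, 31, 42, 35]
Tree (level-order array): [10, None, 14, 13, 34, None, None, 31, 42, None, None, 35]
BFS from the root, enqueuing left then right child of each popped node:
  queue [10] -> pop 10, enqueue [14], visited so far: [10]
  queue [14] -> pop 14, enqueue [13, 34], visited so far: [10, 14]
  queue [13, 34] -> pop 13, enqueue [none], visited so far: [10, 14, 13]
  queue [34] -> pop 34, enqueue [31, 42], visited so far: [10, 14, 13, 34]
  queue [31, 42] -> pop 31, enqueue [none], visited so far: [10, 14, 13, 34, 31]
  queue [42] -> pop 42, enqueue [35], visited so far: [10, 14, 13, 34, 31, 42]
  queue [35] -> pop 35, enqueue [none], visited so far: [10, 14, 13, 34, 31, 42, 35]
Result: [10, 14, 13, 34, 31, 42, 35]


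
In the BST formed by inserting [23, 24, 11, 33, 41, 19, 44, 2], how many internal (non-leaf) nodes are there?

Tree built from: [23, 24, 11, 33, 41, 19, 44, 2]
Tree (level-order array): [23, 11, 24, 2, 19, None, 33, None, None, None, None, None, 41, None, 44]
Rule: An internal node has at least one child.
Per-node child counts:
  node 23: 2 child(ren)
  node 11: 2 child(ren)
  node 2: 0 child(ren)
  node 19: 0 child(ren)
  node 24: 1 child(ren)
  node 33: 1 child(ren)
  node 41: 1 child(ren)
  node 44: 0 child(ren)
Matching nodes: [23, 11, 24, 33, 41]
Count of internal (non-leaf) nodes: 5


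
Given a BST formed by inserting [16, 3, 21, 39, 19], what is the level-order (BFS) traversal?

Tree insertion order: [16, 3, 21, 39, 19]
Tree (level-order array): [16, 3, 21, None, None, 19, 39]
BFS from the root, enqueuing left then right child of each popped node:
  queue [16] -> pop 16, enqueue [3, 21], visited so far: [16]
  queue [3, 21] -> pop 3, enqueue [none], visited so far: [16, 3]
  queue [21] -> pop 21, enqueue [19, 39], visited so far: [16, 3, 21]
  queue [19, 39] -> pop 19, enqueue [none], visited so far: [16, 3, 21, 19]
  queue [39] -> pop 39, enqueue [none], visited so far: [16, 3, 21, 19, 39]
Result: [16, 3, 21, 19, 39]


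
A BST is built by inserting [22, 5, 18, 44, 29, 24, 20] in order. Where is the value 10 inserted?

Starting tree (level order): [22, 5, 44, None, 18, 29, None, None, 20, 24]
Insertion path: 22 -> 5 -> 18
Result: insert 10 as left child of 18
Final tree (level order): [22, 5, 44, None, 18, 29, None, 10, 20, 24]


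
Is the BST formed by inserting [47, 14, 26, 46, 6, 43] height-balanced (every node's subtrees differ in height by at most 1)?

Tree (level-order array): [47, 14, None, 6, 26, None, None, None, 46, 43]
Definition: a tree is height-balanced if, at every node, |h(left) - h(right)| <= 1 (empty subtree has height -1).
Bottom-up per-node check:
  node 6: h_left=-1, h_right=-1, diff=0 [OK], height=0
  node 43: h_left=-1, h_right=-1, diff=0 [OK], height=0
  node 46: h_left=0, h_right=-1, diff=1 [OK], height=1
  node 26: h_left=-1, h_right=1, diff=2 [FAIL (|-1-1|=2 > 1)], height=2
  node 14: h_left=0, h_right=2, diff=2 [FAIL (|0-2|=2 > 1)], height=3
  node 47: h_left=3, h_right=-1, diff=4 [FAIL (|3--1|=4 > 1)], height=4
Node 26 violates the condition: |-1 - 1| = 2 > 1.
Result: Not balanced


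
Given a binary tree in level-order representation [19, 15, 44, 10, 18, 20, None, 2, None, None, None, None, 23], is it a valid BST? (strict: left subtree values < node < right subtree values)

Level-order array: [19, 15, 44, 10, 18, 20, None, 2, None, None, None, None, 23]
Validate using subtree bounds (lo, hi): at each node, require lo < value < hi,
then recurse left with hi=value and right with lo=value.
Preorder trace (stopping at first violation):
  at node 19 with bounds (-inf, +inf): OK
  at node 15 with bounds (-inf, 19): OK
  at node 10 with bounds (-inf, 15): OK
  at node 2 with bounds (-inf, 10): OK
  at node 18 with bounds (15, 19): OK
  at node 44 with bounds (19, +inf): OK
  at node 20 with bounds (19, 44): OK
  at node 23 with bounds (20, 44): OK
No violation found at any node.
Result: Valid BST


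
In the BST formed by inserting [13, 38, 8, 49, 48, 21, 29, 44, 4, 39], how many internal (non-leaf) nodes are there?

Tree built from: [13, 38, 8, 49, 48, 21, 29, 44, 4, 39]
Tree (level-order array): [13, 8, 38, 4, None, 21, 49, None, None, None, 29, 48, None, None, None, 44, None, 39]
Rule: An internal node has at least one child.
Per-node child counts:
  node 13: 2 child(ren)
  node 8: 1 child(ren)
  node 4: 0 child(ren)
  node 38: 2 child(ren)
  node 21: 1 child(ren)
  node 29: 0 child(ren)
  node 49: 1 child(ren)
  node 48: 1 child(ren)
  node 44: 1 child(ren)
  node 39: 0 child(ren)
Matching nodes: [13, 8, 38, 21, 49, 48, 44]
Count of internal (non-leaf) nodes: 7


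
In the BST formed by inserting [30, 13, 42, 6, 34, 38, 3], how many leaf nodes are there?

Tree built from: [30, 13, 42, 6, 34, 38, 3]
Tree (level-order array): [30, 13, 42, 6, None, 34, None, 3, None, None, 38]
Rule: A leaf has 0 children.
Per-node child counts:
  node 30: 2 child(ren)
  node 13: 1 child(ren)
  node 6: 1 child(ren)
  node 3: 0 child(ren)
  node 42: 1 child(ren)
  node 34: 1 child(ren)
  node 38: 0 child(ren)
Matching nodes: [3, 38]
Count of leaf nodes: 2


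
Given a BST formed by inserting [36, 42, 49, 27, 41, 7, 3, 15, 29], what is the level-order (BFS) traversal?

Tree insertion order: [36, 42, 49, 27, 41, 7, 3, 15, 29]
Tree (level-order array): [36, 27, 42, 7, 29, 41, 49, 3, 15]
BFS from the root, enqueuing left then right child of each popped node:
  queue [36] -> pop 36, enqueue [27, 42], visited so far: [36]
  queue [27, 42] -> pop 27, enqueue [7, 29], visited so far: [36, 27]
  queue [42, 7, 29] -> pop 42, enqueue [41, 49], visited so far: [36, 27, 42]
  queue [7, 29, 41, 49] -> pop 7, enqueue [3, 15], visited so far: [36, 27, 42, 7]
  queue [29, 41, 49, 3, 15] -> pop 29, enqueue [none], visited so far: [36, 27, 42, 7, 29]
  queue [41, 49, 3, 15] -> pop 41, enqueue [none], visited so far: [36, 27, 42, 7, 29, 41]
  queue [49, 3, 15] -> pop 49, enqueue [none], visited so far: [36, 27, 42, 7, 29, 41, 49]
  queue [3, 15] -> pop 3, enqueue [none], visited so far: [36, 27, 42, 7, 29, 41, 49, 3]
  queue [15] -> pop 15, enqueue [none], visited so far: [36, 27, 42, 7, 29, 41, 49, 3, 15]
Result: [36, 27, 42, 7, 29, 41, 49, 3, 15]


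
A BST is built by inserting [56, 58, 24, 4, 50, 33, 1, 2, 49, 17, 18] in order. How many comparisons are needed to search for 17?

Search path for 17: 56 -> 24 -> 4 -> 17
Found: True
Comparisons: 4


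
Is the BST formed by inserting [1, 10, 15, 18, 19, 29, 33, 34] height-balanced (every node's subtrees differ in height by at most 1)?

Tree (level-order array): [1, None, 10, None, 15, None, 18, None, 19, None, 29, None, 33, None, 34]
Definition: a tree is height-balanced if, at every node, |h(left) - h(right)| <= 1 (empty subtree has height -1).
Bottom-up per-node check:
  node 34: h_left=-1, h_right=-1, diff=0 [OK], height=0
  node 33: h_left=-1, h_right=0, diff=1 [OK], height=1
  node 29: h_left=-1, h_right=1, diff=2 [FAIL (|-1-1|=2 > 1)], height=2
  node 19: h_left=-1, h_right=2, diff=3 [FAIL (|-1-2|=3 > 1)], height=3
  node 18: h_left=-1, h_right=3, diff=4 [FAIL (|-1-3|=4 > 1)], height=4
  node 15: h_left=-1, h_right=4, diff=5 [FAIL (|-1-4|=5 > 1)], height=5
  node 10: h_left=-1, h_right=5, diff=6 [FAIL (|-1-5|=6 > 1)], height=6
  node 1: h_left=-1, h_right=6, diff=7 [FAIL (|-1-6|=7 > 1)], height=7
Node 29 violates the condition: |-1 - 1| = 2 > 1.
Result: Not balanced


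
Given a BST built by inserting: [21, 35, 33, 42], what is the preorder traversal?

Tree insertion order: [21, 35, 33, 42]
Tree (level-order array): [21, None, 35, 33, 42]
Preorder traversal: [21, 35, 33, 42]


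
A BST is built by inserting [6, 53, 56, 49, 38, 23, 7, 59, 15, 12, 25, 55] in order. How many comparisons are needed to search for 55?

Search path for 55: 6 -> 53 -> 56 -> 55
Found: True
Comparisons: 4


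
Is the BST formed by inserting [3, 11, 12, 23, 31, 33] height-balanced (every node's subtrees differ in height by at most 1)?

Tree (level-order array): [3, None, 11, None, 12, None, 23, None, 31, None, 33]
Definition: a tree is height-balanced if, at every node, |h(left) - h(right)| <= 1 (empty subtree has height -1).
Bottom-up per-node check:
  node 33: h_left=-1, h_right=-1, diff=0 [OK], height=0
  node 31: h_left=-1, h_right=0, diff=1 [OK], height=1
  node 23: h_left=-1, h_right=1, diff=2 [FAIL (|-1-1|=2 > 1)], height=2
  node 12: h_left=-1, h_right=2, diff=3 [FAIL (|-1-2|=3 > 1)], height=3
  node 11: h_left=-1, h_right=3, diff=4 [FAIL (|-1-3|=4 > 1)], height=4
  node 3: h_left=-1, h_right=4, diff=5 [FAIL (|-1-4|=5 > 1)], height=5
Node 23 violates the condition: |-1 - 1| = 2 > 1.
Result: Not balanced


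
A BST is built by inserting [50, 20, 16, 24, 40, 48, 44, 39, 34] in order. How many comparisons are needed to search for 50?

Search path for 50: 50
Found: True
Comparisons: 1


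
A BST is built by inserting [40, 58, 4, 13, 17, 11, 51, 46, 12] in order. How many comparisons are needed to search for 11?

Search path for 11: 40 -> 4 -> 13 -> 11
Found: True
Comparisons: 4


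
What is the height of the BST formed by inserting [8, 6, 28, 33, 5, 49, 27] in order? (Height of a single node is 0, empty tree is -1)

Insertion order: [8, 6, 28, 33, 5, 49, 27]
Tree (level-order array): [8, 6, 28, 5, None, 27, 33, None, None, None, None, None, 49]
Compute height bottom-up (empty subtree = -1):
  height(5) = 1 + max(-1, -1) = 0
  height(6) = 1 + max(0, -1) = 1
  height(27) = 1 + max(-1, -1) = 0
  height(49) = 1 + max(-1, -1) = 0
  height(33) = 1 + max(-1, 0) = 1
  height(28) = 1 + max(0, 1) = 2
  height(8) = 1 + max(1, 2) = 3
Height = 3


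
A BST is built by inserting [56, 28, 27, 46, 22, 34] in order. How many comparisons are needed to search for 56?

Search path for 56: 56
Found: True
Comparisons: 1


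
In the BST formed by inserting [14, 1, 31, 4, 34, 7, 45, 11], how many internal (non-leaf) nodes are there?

Tree built from: [14, 1, 31, 4, 34, 7, 45, 11]
Tree (level-order array): [14, 1, 31, None, 4, None, 34, None, 7, None, 45, None, 11]
Rule: An internal node has at least one child.
Per-node child counts:
  node 14: 2 child(ren)
  node 1: 1 child(ren)
  node 4: 1 child(ren)
  node 7: 1 child(ren)
  node 11: 0 child(ren)
  node 31: 1 child(ren)
  node 34: 1 child(ren)
  node 45: 0 child(ren)
Matching nodes: [14, 1, 4, 7, 31, 34]
Count of internal (non-leaf) nodes: 6


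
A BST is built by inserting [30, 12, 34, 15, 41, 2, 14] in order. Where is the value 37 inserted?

Starting tree (level order): [30, 12, 34, 2, 15, None, 41, None, None, 14]
Insertion path: 30 -> 34 -> 41
Result: insert 37 as left child of 41
Final tree (level order): [30, 12, 34, 2, 15, None, 41, None, None, 14, None, 37]


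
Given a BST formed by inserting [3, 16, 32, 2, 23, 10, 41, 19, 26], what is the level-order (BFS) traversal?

Tree insertion order: [3, 16, 32, 2, 23, 10, 41, 19, 26]
Tree (level-order array): [3, 2, 16, None, None, 10, 32, None, None, 23, 41, 19, 26]
BFS from the root, enqueuing left then right child of each popped node:
  queue [3] -> pop 3, enqueue [2, 16], visited so far: [3]
  queue [2, 16] -> pop 2, enqueue [none], visited so far: [3, 2]
  queue [16] -> pop 16, enqueue [10, 32], visited so far: [3, 2, 16]
  queue [10, 32] -> pop 10, enqueue [none], visited so far: [3, 2, 16, 10]
  queue [32] -> pop 32, enqueue [23, 41], visited so far: [3, 2, 16, 10, 32]
  queue [23, 41] -> pop 23, enqueue [19, 26], visited so far: [3, 2, 16, 10, 32, 23]
  queue [41, 19, 26] -> pop 41, enqueue [none], visited so far: [3, 2, 16, 10, 32, 23, 41]
  queue [19, 26] -> pop 19, enqueue [none], visited so far: [3, 2, 16, 10, 32, 23, 41, 19]
  queue [26] -> pop 26, enqueue [none], visited so far: [3, 2, 16, 10, 32, 23, 41, 19, 26]
Result: [3, 2, 16, 10, 32, 23, 41, 19, 26]


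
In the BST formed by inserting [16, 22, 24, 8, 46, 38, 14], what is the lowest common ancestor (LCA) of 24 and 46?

Tree insertion order: [16, 22, 24, 8, 46, 38, 14]
Tree (level-order array): [16, 8, 22, None, 14, None, 24, None, None, None, 46, 38]
In a BST, the LCA of p=24, q=46 is the first node v on the
root-to-leaf path with p <= v <= q (go left if both < v, right if both > v).
Walk from root:
  at 16: both 24 and 46 > 16, go right
  at 22: both 24 and 46 > 22, go right
  at 24: 24 <= 24 <= 46, this is the LCA
LCA = 24


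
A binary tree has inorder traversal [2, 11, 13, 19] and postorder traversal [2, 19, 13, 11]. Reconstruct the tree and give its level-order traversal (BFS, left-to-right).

Inorder:   [2, 11, 13, 19]
Postorder: [2, 19, 13, 11]
Algorithm: postorder visits root last, so walk postorder right-to-left;
each value is the root of the current inorder slice — split it at that
value, recurse on the right subtree first, then the left.
Recursive splits:
  root=11; inorder splits into left=[2], right=[13, 19]
  root=13; inorder splits into left=[], right=[19]
  root=19; inorder splits into left=[], right=[]
  root=2; inorder splits into left=[], right=[]
Reconstructed level-order: [11, 2, 13, 19]


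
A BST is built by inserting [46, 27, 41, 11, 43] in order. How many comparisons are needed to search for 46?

Search path for 46: 46
Found: True
Comparisons: 1


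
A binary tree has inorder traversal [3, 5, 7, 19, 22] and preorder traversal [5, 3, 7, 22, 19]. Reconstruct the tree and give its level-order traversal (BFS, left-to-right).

Inorder:  [3, 5, 7, 19, 22]
Preorder: [5, 3, 7, 22, 19]
Algorithm: preorder visits root first, so consume preorder in order;
for each root, split the current inorder slice at that value into
left-subtree inorder and right-subtree inorder, then recurse.
Recursive splits:
  root=5; inorder splits into left=[3], right=[7, 19, 22]
  root=3; inorder splits into left=[], right=[]
  root=7; inorder splits into left=[], right=[19, 22]
  root=22; inorder splits into left=[19], right=[]
  root=19; inorder splits into left=[], right=[]
Reconstructed level-order: [5, 3, 7, 22, 19]


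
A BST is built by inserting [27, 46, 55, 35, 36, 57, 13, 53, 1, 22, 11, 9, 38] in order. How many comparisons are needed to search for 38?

Search path for 38: 27 -> 46 -> 35 -> 36 -> 38
Found: True
Comparisons: 5


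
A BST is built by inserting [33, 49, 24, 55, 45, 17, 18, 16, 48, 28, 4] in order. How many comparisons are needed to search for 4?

Search path for 4: 33 -> 24 -> 17 -> 16 -> 4
Found: True
Comparisons: 5


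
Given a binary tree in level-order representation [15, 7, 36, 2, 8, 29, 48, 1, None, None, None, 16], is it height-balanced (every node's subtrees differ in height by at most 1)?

Tree (level-order array): [15, 7, 36, 2, 8, 29, 48, 1, None, None, None, 16]
Definition: a tree is height-balanced if, at every node, |h(left) - h(right)| <= 1 (empty subtree has height -1).
Bottom-up per-node check:
  node 1: h_left=-1, h_right=-1, diff=0 [OK], height=0
  node 2: h_left=0, h_right=-1, diff=1 [OK], height=1
  node 8: h_left=-1, h_right=-1, diff=0 [OK], height=0
  node 7: h_left=1, h_right=0, diff=1 [OK], height=2
  node 16: h_left=-1, h_right=-1, diff=0 [OK], height=0
  node 29: h_left=0, h_right=-1, diff=1 [OK], height=1
  node 48: h_left=-1, h_right=-1, diff=0 [OK], height=0
  node 36: h_left=1, h_right=0, diff=1 [OK], height=2
  node 15: h_left=2, h_right=2, diff=0 [OK], height=3
All nodes satisfy the balance condition.
Result: Balanced


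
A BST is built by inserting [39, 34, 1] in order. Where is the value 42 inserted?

Starting tree (level order): [39, 34, None, 1]
Insertion path: 39
Result: insert 42 as right child of 39
Final tree (level order): [39, 34, 42, 1]


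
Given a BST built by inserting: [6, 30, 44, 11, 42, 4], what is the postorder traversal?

Tree insertion order: [6, 30, 44, 11, 42, 4]
Tree (level-order array): [6, 4, 30, None, None, 11, 44, None, None, 42]
Postorder traversal: [4, 11, 42, 44, 30, 6]


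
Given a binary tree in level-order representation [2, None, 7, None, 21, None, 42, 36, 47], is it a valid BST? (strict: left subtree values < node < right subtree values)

Level-order array: [2, None, 7, None, 21, None, 42, 36, 47]
Validate using subtree bounds (lo, hi): at each node, require lo < value < hi,
then recurse left with hi=value and right with lo=value.
Preorder trace (stopping at first violation):
  at node 2 with bounds (-inf, +inf): OK
  at node 7 with bounds (2, +inf): OK
  at node 21 with bounds (7, +inf): OK
  at node 42 with bounds (21, +inf): OK
  at node 36 with bounds (21, 42): OK
  at node 47 with bounds (42, +inf): OK
No violation found at any node.
Result: Valid BST


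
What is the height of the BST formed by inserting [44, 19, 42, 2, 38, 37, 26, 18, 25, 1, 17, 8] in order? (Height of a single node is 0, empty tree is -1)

Insertion order: [44, 19, 42, 2, 38, 37, 26, 18, 25, 1, 17, 8]
Tree (level-order array): [44, 19, None, 2, 42, 1, 18, 38, None, None, None, 17, None, 37, None, 8, None, 26, None, None, None, 25]
Compute height bottom-up (empty subtree = -1):
  height(1) = 1 + max(-1, -1) = 0
  height(8) = 1 + max(-1, -1) = 0
  height(17) = 1 + max(0, -1) = 1
  height(18) = 1 + max(1, -1) = 2
  height(2) = 1 + max(0, 2) = 3
  height(25) = 1 + max(-1, -1) = 0
  height(26) = 1 + max(0, -1) = 1
  height(37) = 1 + max(1, -1) = 2
  height(38) = 1 + max(2, -1) = 3
  height(42) = 1 + max(3, -1) = 4
  height(19) = 1 + max(3, 4) = 5
  height(44) = 1 + max(5, -1) = 6
Height = 6


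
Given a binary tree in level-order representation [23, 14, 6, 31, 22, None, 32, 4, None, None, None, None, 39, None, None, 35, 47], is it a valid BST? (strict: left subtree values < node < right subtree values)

Level-order array: [23, 14, 6, 31, 22, None, 32, 4, None, None, None, None, 39, None, None, 35, 47]
Validate using subtree bounds (lo, hi): at each node, require lo < value < hi,
then recurse left with hi=value and right with lo=value.
Preorder trace (stopping at first violation):
  at node 23 with bounds (-inf, +inf): OK
  at node 14 with bounds (-inf, 23): OK
  at node 31 with bounds (-inf, 14): VIOLATION
Node 31 violates its bound: not (-inf < 31 < 14).
Result: Not a valid BST


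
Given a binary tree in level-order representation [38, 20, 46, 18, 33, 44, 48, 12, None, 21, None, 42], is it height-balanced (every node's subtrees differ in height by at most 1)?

Tree (level-order array): [38, 20, 46, 18, 33, 44, 48, 12, None, 21, None, 42]
Definition: a tree is height-balanced if, at every node, |h(left) - h(right)| <= 1 (empty subtree has height -1).
Bottom-up per-node check:
  node 12: h_left=-1, h_right=-1, diff=0 [OK], height=0
  node 18: h_left=0, h_right=-1, diff=1 [OK], height=1
  node 21: h_left=-1, h_right=-1, diff=0 [OK], height=0
  node 33: h_left=0, h_right=-1, diff=1 [OK], height=1
  node 20: h_left=1, h_right=1, diff=0 [OK], height=2
  node 42: h_left=-1, h_right=-1, diff=0 [OK], height=0
  node 44: h_left=0, h_right=-1, diff=1 [OK], height=1
  node 48: h_left=-1, h_right=-1, diff=0 [OK], height=0
  node 46: h_left=1, h_right=0, diff=1 [OK], height=2
  node 38: h_left=2, h_right=2, diff=0 [OK], height=3
All nodes satisfy the balance condition.
Result: Balanced


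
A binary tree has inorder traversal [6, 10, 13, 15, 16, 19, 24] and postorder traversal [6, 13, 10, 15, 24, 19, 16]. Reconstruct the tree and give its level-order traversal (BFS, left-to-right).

Inorder:   [6, 10, 13, 15, 16, 19, 24]
Postorder: [6, 13, 10, 15, 24, 19, 16]
Algorithm: postorder visits root last, so walk postorder right-to-left;
each value is the root of the current inorder slice — split it at that
value, recurse on the right subtree first, then the left.
Recursive splits:
  root=16; inorder splits into left=[6, 10, 13, 15], right=[19, 24]
  root=19; inorder splits into left=[], right=[24]
  root=24; inorder splits into left=[], right=[]
  root=15; inorder splits into left=[6, 10, 13], right=[]
  root=10; inorder splits into left=[6], right=[13]
  root=13; inorder splits into left=[], right=[]
  root=6; inorder splits into left=[], right=[]
Reconstructed level-order: [16, 15, 19, 10, 24, 6, 13]


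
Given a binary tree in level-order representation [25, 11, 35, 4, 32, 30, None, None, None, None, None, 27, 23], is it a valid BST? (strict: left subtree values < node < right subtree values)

Level-order array: [25, 11, 35, 4, 32, 30, None, None, None, None, None, 27, 23]
Validate using subtree bounds (lo, hi): at each node, require lo < value < hi,
then recurse left with hi=value and right with lo=value.
Preorder trace (stopping at first violation):
  at node 25 with bounds (-inf, +inf): OK
  at node 11 with bounds (-inf, 25): OK
  at node 4 with bounds (-inf, 11): OK
  at node 32 with bounds (11, 25): VIOLATION
Node 32 violates its bound: not (11 < 32 < 25).
Result: Not a valid BST


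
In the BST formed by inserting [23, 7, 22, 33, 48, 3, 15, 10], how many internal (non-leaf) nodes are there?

Tree built from: [23, 7, 22, 33, 48, 3, 15, 10]
Tree (level-order array): [23, 7, 33, 3, 22, None, 48, None, None, 15, None, None, None, 10]
Rule: An internal node has at least one child.
Per-node child counts:
  node 23: 2 child(ren)
  node 7: 2 child(ren)
  node 3: 0 child(ren)
  node 22: 1 child(ren)
  node 15: 1 child(ren)
  node 10: 0 child(ren)
  node 33: 1 child(ren)
  node 48: 0 child(ren)
Matching nodes: [23, 7, 22, 15, 33]
Count of internal (non-leaf) nodes: 5


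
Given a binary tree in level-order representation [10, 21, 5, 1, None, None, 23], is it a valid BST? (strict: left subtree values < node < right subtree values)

Level-order array: [10, 21, 5, 1, None, None, 23]
Validate using subtree bounds (lo, hi): at each node, require lo < value < hi,
then recurse left with hi=value and right with lo=value.
Preorder trace (stopping at first violation):
  at node 10 with bounds (-inf, +inf): OK
  at node 21 with bounds (-inf, 10): VIOLATION
Node 21 violates its bound: not (-inf < 21 < 10).
Result: Not a valid BST
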